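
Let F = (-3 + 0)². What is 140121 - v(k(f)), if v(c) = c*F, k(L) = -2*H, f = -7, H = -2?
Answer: 140085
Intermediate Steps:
F = 9 (F = (-3)² = 9)
k(L) = 4 (k(L) = -2*(-2) = 4)
v(c) = 9*c (v(c) = c*9 = 9*c)
140121 - v(k(f)) = 140121 - 9*4 = 140121 - 1*36 = 140121 - 36 = 140085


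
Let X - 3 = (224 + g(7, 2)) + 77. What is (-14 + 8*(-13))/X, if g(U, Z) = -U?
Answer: -118/297 ≈ -0.39731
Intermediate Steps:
X = 297 (X = 3 + ((224 - 1*7) + 77) = 3 + ((224 - 7) + 77) = 3 + (217 + 77) = 3 + 294 = 297)
(-14 + 8*(-13))/X = (-14 + 8*(-13))/297 = (-14 - 104)*(1/297) = -118*1/297 = -118/297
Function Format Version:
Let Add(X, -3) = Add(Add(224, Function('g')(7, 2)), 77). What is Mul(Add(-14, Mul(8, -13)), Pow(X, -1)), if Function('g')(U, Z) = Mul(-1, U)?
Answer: Rational(-118, 297) ≈ -0.39731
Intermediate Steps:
X = 297 (X = Add(3, Add(Add(224, Mul(-1, 7)), 77)) = Add(3, Add(Add(224, -7), 77)) = Add(3, Add(217, 77)) = Add(3, 294) = 297)
Mul(Add(-14, Mul(8, -13)), Pow(X, -1)) = Mul(Add(-14, Mul(8, -13)), Pow(297, -1)) = Mul(Add(-14, -104), Rational(1, 297)) = Mul(-118, Rational(1, 297)) = Rational(-118, 297)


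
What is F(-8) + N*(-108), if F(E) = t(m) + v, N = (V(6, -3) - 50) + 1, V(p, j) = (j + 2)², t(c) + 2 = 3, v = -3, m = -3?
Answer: 5182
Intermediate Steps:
t(c) = 1 (t(c) = -2 + 3 = 1)
V(p, j) = (2 + j)²
N = -48 (N = ((2 - 3)² - 50) + 1 = ((-1)² - 50) + 1 = (1 - 50) + 1 = -49 + 1 = -48)
F(E) = -2 (F(E) = 1 - 3 = -2)
F(-8) + N*(-108) = -2 - 48*(-108) = -2 + 5184 = 5182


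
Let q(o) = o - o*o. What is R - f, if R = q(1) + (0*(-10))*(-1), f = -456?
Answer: 456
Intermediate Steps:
q(o) = o - o²
R = 0 (R = 1*(1 - 1*1) + (0*(-10))*(-1) = 1*(1 - 1) + 0*(-1) = 1*0 + 0 = 0 + 0 = 0)
R - f = 0 - 1*(-456) = 0 + 456 = 456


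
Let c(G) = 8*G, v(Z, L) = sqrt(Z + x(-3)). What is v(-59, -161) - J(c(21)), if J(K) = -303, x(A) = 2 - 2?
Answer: 303 + I*sqrt(59) ≈ 303.0 + 7.6811*I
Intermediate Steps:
x(A) = 0
v(Z, L) = sqrt(Z) (v(Z, L) = sqrt(Z + 0) = sqrt(Z))
v(-59, -161) - J(c(21)) = sqrt(-59) - 1*(-303) = I*sqrt(59) + 303 = 303 + I*sqrt(59)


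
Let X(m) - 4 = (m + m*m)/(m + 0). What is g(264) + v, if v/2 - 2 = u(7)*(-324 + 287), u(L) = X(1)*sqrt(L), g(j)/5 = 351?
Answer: 1759 - 444*sqrt(7) ≈ 584.29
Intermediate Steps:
X(m) = 4 + (m + m**2)/m (X(m) = 4 + (m + m*m)/(m + 0) = 4 + (m + m**2)/m)
g(j) = 1755 (g(j) = 5*351 = 1755)
u(L) = 6*sqrt(L) (u(L) = (5 + 1)*sqrt(L) = 6*sqrt(L))
v = 4 - 444*sqrt(7) (v = 4 + 2*((6*sqrt(7))*(-324 + 287)) = 4 + 2*((6*sqrt(7))*(-37)) = 4 + 2*(-222*sqrt(7)) = 4 - 444*sqrt(7) ≈ -1170.7)
g(264) + v = 1755 + (4 - 444*sqrt(7)) = 1759 - 444*sqrt(7)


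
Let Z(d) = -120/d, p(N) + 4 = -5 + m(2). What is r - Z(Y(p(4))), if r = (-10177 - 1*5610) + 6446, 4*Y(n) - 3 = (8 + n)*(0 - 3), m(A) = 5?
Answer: -28183/3 ≈ -9394.3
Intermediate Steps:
p(N) = -4 (p(N) = -4 + (-5 + 5) = -4 + 0 = -4)
Y(n) = -21/4 - 3*n/4 (Y(n) = ¾ + ((8 + n)*(0 - 3))/4 = ¾ + ((8 + n)*(-3))/4 = ¾ + (-24 - 3*n)/4 = ¾ + (-6 - 3*n/4) = -21/4 - 3*n/4)
r = -9341 (r = (-10177 - 5610) + 6446 = -15787 + 6446 = -9341)
r - Z(Y(p(4))) = -9341 - (-120)/(-21/4 - ¾*(-4)) = -9341 - (-120)/(-21/4 + 3) = -9341 - (-120)/(-9/4) = -9341 - (-120)*(-4)/9 = -9341 - 1*160/3 = -9341 - 160/3 = -28183/3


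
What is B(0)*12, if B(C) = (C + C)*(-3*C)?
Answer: 0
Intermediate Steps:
B(C) = -6*C² (B(C) = (2*C)*(-3*C) = -6*C²)
B(0)*12 = -6*0²*12 = -6*0*12 = 0*12 = 0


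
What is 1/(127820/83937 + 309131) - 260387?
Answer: -965204635775356/3706808081 ≈ -2.6039e+5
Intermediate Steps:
1/(127820/83937 + 309131) - 260387 = 1/(127820*(1/83937) + 309131) - 260387 = 1/(18260/11991 + 309131) - 260387 = 1/(3706808081/11991) - 260387 = 11991/3706808081 - 260387 = -965204635775356/3706808081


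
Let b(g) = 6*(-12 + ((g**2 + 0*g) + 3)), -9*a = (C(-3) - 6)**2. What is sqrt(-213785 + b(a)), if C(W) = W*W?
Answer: I*sqrt(213833) ≈ 462.42*I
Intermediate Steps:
C(W) = W**2
a = -1 (a = -((-3)**2 - 6)**2/9 = -(9 - 6)**2/9 = -1/9*3**2 = -1/9*9 = -1)
b(g) = -54 + 6*g**2 (b(g) = 6*(-12 + ((g**2 + 0) + 3)) = 6*(-12 + (g**2 + 3)) = 6*(-12 + (3 + g**2)) = 6*(-9 + g**2) = -54 + 6*g**2)
sqrt(-213785 + b(a)) = sqrt(-213785 + (-54 + 6*(-1)**2)) = sqrt(-213785 + (-54 + 6*1)) = sqrt(-213785 + (-54 + 6)) = sqrt(-213785 - 48) = sqrt(-213833) = I*sqrt(213833)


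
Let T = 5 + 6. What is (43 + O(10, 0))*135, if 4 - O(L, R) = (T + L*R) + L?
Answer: 3510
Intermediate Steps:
T = 11
O(L, R) = -7 - L - L*R (O(L, R) = 4 - ((11 + L*R) + L) = 4 - (11 + L + L*R) = 4 + (-11 - L - L*R) = -7 - L - L*R)
(43 + O(10, 0))*135 = (43 + (-7 - 1*10 - 1*10*0))*135 = (43 + (-7 - 10 + 0))*135 = (43 - 17)*135 = 26*135 = 3510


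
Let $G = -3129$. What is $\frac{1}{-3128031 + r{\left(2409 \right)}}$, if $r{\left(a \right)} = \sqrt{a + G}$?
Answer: $- \frac{347559}{1087175326409} - \frac{4 i \sqrt{5}}{3261525979227} \approx -3.1969 \cdot 10^{-7} - 2.7424 \cdot 10^{-12} i$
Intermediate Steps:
$r{\left(a \right)} = \sqrt{-3129 + a}$ ($r{\left(a \right)} = \sqrt{a - 3129} = \sqrt{-3129 + a}$)
$\frac{1}{-3128031 + r{\left(2409 \right)}} = \frac{1}{-3128031 + \sqrt{-3129 + 2409}} = \frac{1}{-3128031 + \sqrt{-720}} = \frac{1}{-3128031 + 12 i \sqrt{5}}$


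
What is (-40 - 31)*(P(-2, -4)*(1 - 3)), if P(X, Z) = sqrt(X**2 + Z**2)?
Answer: 284*sqrt(5) ≈ 635.04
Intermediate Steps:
(-40 - 31)*(P(-2, -4)*(1 - 3)) = (-40 - 31)*(sqrt((-2)**2 + (-4)**2)*(1 - 3)) = -71*sqrt(4 + 16)*(-2) = -71*sqrt(20)*(-2) = -71*2*sqrt(5)*(-2) = -(-284)*sqrt(5) = 284*sqrt(5)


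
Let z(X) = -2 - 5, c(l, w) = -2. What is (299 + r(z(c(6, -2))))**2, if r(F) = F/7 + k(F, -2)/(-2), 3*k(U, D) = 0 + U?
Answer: 3222025/36 ≈ 89501.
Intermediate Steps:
k(U, D) = U/3 (k(U, D) = (0 + U)/3 = U/3)
z(X) = -7
r(F) = -F/42 (r(F) = F/7 + (F/3)/(-2) = F*(1/7) + (F/3)*(-1/2) = F/7 - F/6 = -F/42)
(299 + r(z(c(6, -2))))**2 = (299 - 1/42*(-7))**2 = (299 + 1/6)**2 = (1795/6)**2 = 3222025/36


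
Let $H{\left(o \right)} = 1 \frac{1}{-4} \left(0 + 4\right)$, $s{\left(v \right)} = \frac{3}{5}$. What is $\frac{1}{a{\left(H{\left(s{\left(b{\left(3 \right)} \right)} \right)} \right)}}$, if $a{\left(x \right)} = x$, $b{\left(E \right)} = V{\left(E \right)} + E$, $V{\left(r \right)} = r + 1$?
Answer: $-1$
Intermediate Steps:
$V{\left(r \right)} = 1 + r$
$b{\left(E \right)} = 1 + 2 E$ ($b{\left(E \right)} = \left(1 + E\right) + E = 1 + 2 E$)
$s{\left(v \right)} = \frac{3}{5}$ ($s{\left(v \right)} = 3 \cdot \frac{1}{5} = \frac{3}{5}$)
$H{\left(o \right)} = -1$ ($H{\left(o \right)} = 1 \left(- \frac{1}{4}\right) 4 = \left(- \frac{1}{4}\right) 4 = -1$)
$\frac{1}{a{\left(H{\left(s{\left(b{\left(3 \right)} \right)} \right)} \right)}} = \frac{1}{-1} = -1$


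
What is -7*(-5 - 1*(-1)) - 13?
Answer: 15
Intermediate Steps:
-7*(-5 - 1*(-1)) - 13 = -7*(-5 + 1) - 13 = -7*(-4) - 13 = 28 - 13 = 15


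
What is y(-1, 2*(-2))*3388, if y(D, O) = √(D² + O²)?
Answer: 3388*√17 ≈ 13969.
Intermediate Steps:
y(-1, 2*(-2))*3388 = √((-1)² + (2*(-2))²)*3388 = √(1 + (-4)²)*3388 = √(1 + 16)*3388 = √17*3388 = 3388*√17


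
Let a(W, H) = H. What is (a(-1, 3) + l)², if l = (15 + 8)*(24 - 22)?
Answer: 2401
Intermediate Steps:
l = 46 (l = 23*2 = 46)
(a(-1, 3) + l)² = (3 + 46)² = 49² = 2401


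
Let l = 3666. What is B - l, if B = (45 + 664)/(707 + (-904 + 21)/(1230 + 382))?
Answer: -4173701558/1138801 ≈ -3665.0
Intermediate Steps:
B = 1142908/1138801 (B = 709/(707 - 883/1612) = 709/(1138801/1612) = 709*(1612/1138801) = 1142908/1138801 ≈ 1.0036)
B - l = 1142908/1138801 - 1*3666 = 1142908/1138801 - 3666 = -4173701558/1138801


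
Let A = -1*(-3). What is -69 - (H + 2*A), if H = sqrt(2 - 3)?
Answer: -75 - I ≈ -75.0 - 1.0*I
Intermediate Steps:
H = I (H = sqrt(-1) = I ≈ 1.0*I)
A = 3
-69 - (H + 2*A) = -69 - (I + 2*3) = -69 - (I + 6) = -69 - (6 + I) = -69 + (-6 - I) = -75 - I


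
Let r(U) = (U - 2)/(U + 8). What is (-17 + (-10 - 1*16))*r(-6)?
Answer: 172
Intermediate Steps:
r(U) = (-2 + U)/(8 + U)
(-17 + (-10 - 1*16))*r(-6) = (-17 + (-10 - 1*16))*((-2 - 6)/(8 - 6)) = (-17 + (-10 - 16))*(-8/2) = (-17 - 26)*((½)*(-8)) = -43*(-4) = 172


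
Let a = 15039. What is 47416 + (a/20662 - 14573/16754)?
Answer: 4103500502412/86542787 ≈ 47416.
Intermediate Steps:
47416 + (a/20662 - 14573/16754) = 47416 + (15039/20662 - 14573/16754) = 47416 - 12285980/86542787 = 4103500502412/86542787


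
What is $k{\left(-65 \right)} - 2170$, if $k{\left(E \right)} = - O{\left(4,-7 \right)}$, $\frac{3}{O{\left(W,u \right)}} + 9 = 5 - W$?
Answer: $- \frac{17357}{8} \approx -2169.6$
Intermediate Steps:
$O{\left(W,u \right)} = \frac{3}{-4 - W}$ ($O{\left(W,u \right)} = \frac{3}{-9 - \left(-5 + W\right)} = \frac{3}{-4 - W}$)
$k{\left(E \right)} = \frac{3}{8}$ ($k{\left(E \right)} = - \frac{-3}{4 + 4} = - \frac{-3}{8} = \left(-1\right) \left(- \frac{3}{8}\right) = \frac{3}{8}$)
$k{\left(-65 \right)} - 2170 = \frac{3}{8} - 2170 = - \frac{17357}{8}$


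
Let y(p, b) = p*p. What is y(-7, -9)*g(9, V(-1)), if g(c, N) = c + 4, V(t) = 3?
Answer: 637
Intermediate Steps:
g(c, N) = 4 + c
y(p, b) = p**2
y(-7, -9)*g(9, V(-1)) = (-7)**2*(4 + 9) = 49*13 = 637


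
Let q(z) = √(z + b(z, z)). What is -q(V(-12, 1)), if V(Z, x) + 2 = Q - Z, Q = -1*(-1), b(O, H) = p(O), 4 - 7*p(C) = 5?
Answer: -2*√133/7 ≈ -3.2950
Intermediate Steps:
p(C) = -⅐ (p(C) = 4/7 - ⅐*5 = 4/7 - 5/7 = -⅐)
b(O, H) = -⅐
Q = 1
V(Z, x) = -1 - Z (V(Z, x) = -2 + (1 - Z) = -1 - Z)
q(z) = √(-⅐ + z) (q(z) = √(z - ⅐) = √(-⅐ + z))
-q(V(-12, 1)) = -√(-7 + 49*(-1 - 1*(-12)))/7 = -√(-7 + 49*(-1 + 12))/7 = -√(-7 + 49*11)/7 = -√(-7 + 539)/7 = -√532/7 = -2*√133/7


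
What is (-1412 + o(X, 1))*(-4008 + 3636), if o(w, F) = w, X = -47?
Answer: 542748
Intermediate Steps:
(-1412 + o(X, 1))*(-4008 + 3636) = (-1412 - 47)*(-4008 + 3636) = -1459*(-372) = 542748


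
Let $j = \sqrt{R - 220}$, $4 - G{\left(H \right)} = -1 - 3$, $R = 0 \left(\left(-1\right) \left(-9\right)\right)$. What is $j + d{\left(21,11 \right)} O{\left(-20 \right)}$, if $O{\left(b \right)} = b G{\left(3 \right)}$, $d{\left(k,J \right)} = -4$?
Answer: $640 + 2 i \sqrt{55} \approx 640.0 + 14.832 i$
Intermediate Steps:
$R = 0$ ($R = 0 \cdot 9 = 0$)
$G{\left(H \right)} = 8$ ($G{\left(H \right)} = 4 - \left(-1 - 3\right) = 4 - -4 = 4 + 4 = 8$)
$O{\left(b \right)} = 8 b$ ($O{\left(b \right)} = b 8 = 8 b$)
$j = 2 i \sqrt{55}$ ($j = \sqrt{0 - 220} = \sqrt{-220} = 2 i \sqrt{55} \approx 14.832 i$)
$j + d{\left(21,11 \right)} O{\left(-20 \right)} = 2 i \sqrt{55} - 4 \cdot 8 \left(-20\right) = 2 i \sqrt{55} - -640 = 2 i \sqrt{55} + 640 = 640 + 2 i \sqrt{55}$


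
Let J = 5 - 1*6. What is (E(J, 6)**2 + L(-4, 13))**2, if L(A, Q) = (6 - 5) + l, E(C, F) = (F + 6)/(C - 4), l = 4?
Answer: 72361/625 ≈ 115.78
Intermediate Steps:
J = -1 (J = 5 - 6 = -1)
E(C, F) = (6 + F)/(-4 + C)
L(A, Q) = 5 (L(A, Q) = (6 - 5) + 4 = 1 + 4 = 5)
(E(J, 6)**2 + L(-4, 13))**2 = (((6 + 6)/(-4 - 1))**2 + 5)**2 = ((12/(-5))**2 + 5)**2 = ((-1/5*12)**2 + 5)**2 = ((-12/5)**2 + 5)**2 = (144/25 + 5)**2 = (269/25)**2 = 72361/625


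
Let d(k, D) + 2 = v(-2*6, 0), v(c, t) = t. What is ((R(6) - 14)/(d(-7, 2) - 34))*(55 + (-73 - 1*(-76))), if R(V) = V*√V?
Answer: 203/9 - 29*√6/3 ≈ -1.1228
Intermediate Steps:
R(V) = V^(3/2)
d(k, D) = -2 (d(k, D) = -2 + 0 = -2)
((R(6) - 14)/(d(-7, 2) - 34))*(55 + (-73 - 1*(-76))) = ((6^(3/2) - 14)/(-2 - 34))*(55 + (-73 - 1*(-76))) = ((6*√6 - 14)/(-36))*(55 + (-73 + 76)) = ((-14 + 6*√6)*(-1/36))*(55 + 3) = (7/18 - √6/6)*58 = 203/9 - 29*√6/3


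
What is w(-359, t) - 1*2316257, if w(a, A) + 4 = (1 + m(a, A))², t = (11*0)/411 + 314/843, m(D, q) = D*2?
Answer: -1802172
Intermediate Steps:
m(D, q) = 2*D
t = 314/843 (t = 0*(1/411) + 314*(1/843) = 0 + 314/843 = 314/843 ≈ 0.37248)
w(a, A) = -4 + (1 + 2*a)²
w(-359, t) - 1*2316257 = (-4 + (1 + 2*(-359))²) - 1*2316257 = (-4 + (1 - 718)²) - 2316257 = (-4 + (-717)²) - 2316257 = (-4 + 514089) - 2316257 = 514085 - 2316257 = -1802172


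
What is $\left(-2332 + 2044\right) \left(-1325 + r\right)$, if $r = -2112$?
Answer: $989856$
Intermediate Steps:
$\left(-2332 + 2044\right) \left(-1325 + r\right) = \left(-2332 + 2044\right) \left(-1325 - 2112\right) = \left(-288\right) \left(-3437\right) = 989856$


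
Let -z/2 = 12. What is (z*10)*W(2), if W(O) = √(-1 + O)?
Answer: -240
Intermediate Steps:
z = -24 (z = -2*12 = -24)
(z*10)*W(2) = (-24*10)*√(-1 + 2) = -240*√1 = -240*1 = -240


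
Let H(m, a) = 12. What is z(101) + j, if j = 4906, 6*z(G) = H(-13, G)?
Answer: 4908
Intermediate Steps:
z(G) = 2 (z(G) = (⅙)*12 = 2)
z(101) + j = 2 + 4906 = 4908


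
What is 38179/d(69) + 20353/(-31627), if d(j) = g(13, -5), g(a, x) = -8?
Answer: -1207650057/253016 ≈ -4773.0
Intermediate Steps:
d(j) = -8
38179/d(69) + 20353/(-31627) = 38179/(-8) + 20353/(-31627) = 38179*(-⅛) + 20353*(-1/31627) = -38179/8 - 20353/31627 = -1207650057/253016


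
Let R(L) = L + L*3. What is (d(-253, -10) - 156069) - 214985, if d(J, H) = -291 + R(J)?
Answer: -372357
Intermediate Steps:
R(L) = 4*L (R(L) = L + 3*L = 4*L)
d(J, H) = -291 + 4*J
(d(-253, -10) - 156069) - 214985 = ((-291 + 4*(-253)) - 156069) - 214985 = ((-291 - 1012) - 156069) - 214985 = (-1303 - 156069) - 214985 = -157372 - 214985 = -372357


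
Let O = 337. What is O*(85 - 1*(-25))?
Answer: 37070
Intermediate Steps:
O*(85 - 1*(-25)) = 337*(85 - 1*(-25)) = 337*(85 + 25) = 337*110 = 37070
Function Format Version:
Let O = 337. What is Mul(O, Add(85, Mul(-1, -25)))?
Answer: 37070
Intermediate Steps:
Mul(O, Add(85, Mul(-1, -25))) = Mul(337, Add(85, Mul(-1, -25))) = Mul(337, Add(85, 25)) = Mul(337, 110) = 37070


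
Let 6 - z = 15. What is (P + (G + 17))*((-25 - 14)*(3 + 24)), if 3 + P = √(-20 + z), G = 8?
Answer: -23166 - 1053*I*√29 ≈ -23166.0 - 5670.6*I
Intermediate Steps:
z = -9 (z = 6 - 1*15 = 6 - 15 = -9)
P = -3 + I*√29 (P = -3 + √(-20 - 9) = -3 + √(-29) = -3 + I*√29 ≈ -3.0 + 5.3852*I)
(P + (G + 17))*((-25 - 14)*(3 + 24)) = ((-3 + I*√29) + (8 + 17))*((-25 - 14)*(3 + 24)) = ((-3 + I*√29) + 25)*(-39*27) = (22 + I*√29)*(-1053) = -23166 - 1053*I*√29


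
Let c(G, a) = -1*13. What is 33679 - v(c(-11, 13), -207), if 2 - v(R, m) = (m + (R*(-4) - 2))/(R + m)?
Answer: 7409097/220 ≈ 33678.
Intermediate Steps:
c(G, a) = -13
v(R, m) = 2 - (-2 + m - 4*R)/(R + m) (v(R, m) = 2 - (m + (R*(-4) - 2))/(R + m) = 2 - (m + (-4*R - 2))/(R + m) = 2 - (m + (-2 - 4*R))/(R + m) = 2 - (-2 + m - 4*R)/(R + m))
33679 - v(c(-11, 13), -207) = 33679 - (2 - 207 + 6*(-13))/(-13 - 207) = 33679 - (2 - 207 - 78)/(-220) = 33679 - (-1)*(-283)/220 = 33679 - 1*283/220 = 33679 - 283/220 = 7409097/220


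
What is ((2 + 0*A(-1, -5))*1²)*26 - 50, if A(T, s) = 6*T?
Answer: 2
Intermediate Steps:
((2 + 0*A(-1, -5))*1²)*26 - 50 = ((2 + 0*(6*(-1)))*1²)*26 - 50 = ((2 + 0*(-6))*1)*26 - 50 = ((2 + 0)*1)*26 - 50 = (2*1)*26 - 50 = 2*26 - 50 = 52 - 50 = 2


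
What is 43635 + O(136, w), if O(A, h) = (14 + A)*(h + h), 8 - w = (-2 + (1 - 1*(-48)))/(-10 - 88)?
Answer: 2262765/49 ≈ 46179.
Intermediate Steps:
w = 831/98 (w = 8 - (-2 + (1 - 1*(-48)))/(-10 - 88) = 8 - (-2 + (1 + 48))/(-98) = 8 - (-2 + 49)*(-1)/98 = 8 - 47*(-1)/98 = 8 - 1*(-47/98) = 8 + 47/98 = 831/98 ≈ 8.4796)
O(A, h) = 2*h*(14 + A) (O(A, h) = (14 + A)*(2*h) = 2*h*(14 + A))
43635 + O(136, w) = 43635 + 2*(831/98)*(14 + 136) = 43635 + 2*(831/98)*150 = 43635 + 124650/49 = 2262765/49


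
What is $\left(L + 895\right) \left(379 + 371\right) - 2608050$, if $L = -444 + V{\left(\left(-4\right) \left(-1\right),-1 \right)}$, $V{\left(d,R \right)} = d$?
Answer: $-2266800$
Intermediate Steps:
$L = -440$ ($L = -444 - -4 = -444 + 4 = -440$)
$\left(L + 895\right) \left(379 + 371\right) - 2608050 = \left(-440 + 895\right) \left(379 + 371\right) - 2608050 = 455 \cdot 750 - 2608050 = 341250 - 2608050 = -2266800$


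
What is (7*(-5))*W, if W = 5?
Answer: -175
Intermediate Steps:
(7*(-5))*W = (7*(-5))*5 = -35*5 = -175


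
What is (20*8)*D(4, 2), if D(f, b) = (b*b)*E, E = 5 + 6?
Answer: 7040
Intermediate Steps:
E = 11
D(f, b) = 11*b² (D(f, b) = (b*b)*11 = b²*11 = 11*b²)
(20*8)*D(4, 2) = (20*8)*(11*2²) = 160*(11*4) = 160*44 = 7040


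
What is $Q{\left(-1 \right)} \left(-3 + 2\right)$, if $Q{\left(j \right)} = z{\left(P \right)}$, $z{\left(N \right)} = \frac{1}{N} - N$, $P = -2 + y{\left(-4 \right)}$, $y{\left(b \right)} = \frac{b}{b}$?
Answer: $0$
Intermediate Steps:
$y{\left(b \right)} = 1$
$P = -1$ ($P = -2 + 1 = -1$)
$Q{\left(j \right)} = 0$ ($Q{\left(j \right)} = \frac{1}{-1} - -1 = -1 + 1 = 0$)
$Q{\left(-1 \right)} \left(-3 + 2\right) = 0 \left(-3 + 2\right) = 0 \left(-1\right) = 0$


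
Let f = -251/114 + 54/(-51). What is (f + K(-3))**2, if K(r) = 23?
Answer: 1463445025/3755844 ≈ 389.64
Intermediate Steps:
f = -6319/1938 (f = -251*1/114 + 54*(-1/51) = -251/114 - 18/17 = -6319/1938 ≈ -3.2606)
(f + K(-3))**2 = (-6319/1938 + 23)**2 = (38255/1938)**2 = 1463445025/3755844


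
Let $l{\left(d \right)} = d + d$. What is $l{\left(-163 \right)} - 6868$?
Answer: $-7194$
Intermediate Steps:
$l{\left(d \right)} = 2 d$
$l{\left(-163 \right)} - 6868 = 2 \left(-163\right) - 6868 = -326 - 6868 = -7194$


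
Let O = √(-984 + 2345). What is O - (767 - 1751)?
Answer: 984 + √1361 ≈ 1020.9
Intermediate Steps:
O = √1361 ≈ 36.892
O - (767 - 1751) = √1361 - (767 - 1751) = √1361 - 1*(-984) = √1361 + 984 = 984 + √1361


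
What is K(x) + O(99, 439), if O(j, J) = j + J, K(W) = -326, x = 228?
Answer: 212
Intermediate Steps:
O(j, J) = J + j
K(x) + O(99, 439) = -326 + (439 + 99) = -326 + 538 = 212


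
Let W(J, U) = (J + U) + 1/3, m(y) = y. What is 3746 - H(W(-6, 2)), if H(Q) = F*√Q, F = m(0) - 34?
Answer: 3746 + 34*I*√33/3 ≈ 3746.0 + 65.105*I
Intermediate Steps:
W(J, U) = ⅓ + J + U (W(J, U) = (J + U) + ⅓ = ⅓ + J + U)
F = -34 (F = 0 - 34 = -34)
H(Q) = -34*√Q
3746 - H(W(-6, 2)) = 3746 - (-34)*√(⅓ - 6 + 2) = 3746 - (-34)*√(-11/3) = 3746 - (-34)*I*√33/3 = 3746 + 34*I*√33/3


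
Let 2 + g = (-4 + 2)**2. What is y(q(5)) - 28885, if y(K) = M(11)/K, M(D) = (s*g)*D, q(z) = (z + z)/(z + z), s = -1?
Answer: -28907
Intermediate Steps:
q(z) = 1 (q(z) = (2*z)/((2*z)) = (2*z)*(1/(2*z)) = 1)
g = 2 (g = -2 + (-4 + 2)**2 = -2 + (-2)**2 = -2 + 4 = 2)
M(D) = -2*D (M(D) = (-1*2)*D = -2*D)
y(K) = -22/K (y(K) = (-2*11)/K = -22/K)
y(q(5)) - 28885 = -22/1 - 28885 = -22*1 - 28885 = -22 - 28885 = -28907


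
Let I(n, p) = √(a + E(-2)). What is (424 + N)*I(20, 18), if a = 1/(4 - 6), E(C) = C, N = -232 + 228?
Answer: 210*I*√10 ≈ 664.08*I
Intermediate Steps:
N = -4
a = -½ (a = 1/(-2) = -½ ≈ -0.50000)
I(n, p) = I*√10/2 (I(n, p) = √(-½ - 2) = √(-5/2) = I*√10/2)
(424 + N)*I(20, 18) = (424 - 4)*(I*√10/2) = 420*(I*√10/2) = 210*I*√10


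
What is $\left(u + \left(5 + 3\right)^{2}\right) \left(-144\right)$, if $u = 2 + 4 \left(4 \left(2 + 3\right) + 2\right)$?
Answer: $-22176$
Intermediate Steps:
$u = 90$ ($u = 2 + 4 \left(4 \cdot 5 + 2\right) = 2 + 4 \left(20 + 2\right) = 2 + 4 \cdot 22 = 2 + 88 = 90$)
$\left(u + \left(5 + 3\right)^{2}\right) \left(-144\right) = \left(90 + \left(5 + 3\right)^{2}\right) \left(-144\right) = \left(90 + 8^{2}\right) \left(-144\right) = \left(90 + 64\right) \left(-144\right) = 154 \left(-144\right) = -22176$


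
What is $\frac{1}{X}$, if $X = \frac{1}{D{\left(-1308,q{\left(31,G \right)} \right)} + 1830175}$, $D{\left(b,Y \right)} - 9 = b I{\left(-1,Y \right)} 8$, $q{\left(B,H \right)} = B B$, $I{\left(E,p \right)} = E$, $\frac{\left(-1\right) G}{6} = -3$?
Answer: $1840648$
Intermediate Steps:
$G = 18$ ($G = \left(-6\right) \left(-3\right) = 18$)
$q{\left(B,H \right)} = B^{2}$
$D{\left(b,Y \right)} = 9 - 8 b$ ($D{\left(b,Y \right)} = 9 + b \left(-1\right) 8 = 9 + - b 8 = 9 - 8 b$)
$X = \frac{1}{1840648}$ ($X = \frac{1}{\left(9 - -10464\right) + 1830175} = \frac{1}{\left(9 + 10464\right) + 1830175} = \frac{1}{10473 + 1830175} = \frac{1}{1840648} \approx 5.4329 \cdot 10^{-7}$)
$\frac{1}{X} = \frac{1}{\frac{1}{1840648}} = 1840648$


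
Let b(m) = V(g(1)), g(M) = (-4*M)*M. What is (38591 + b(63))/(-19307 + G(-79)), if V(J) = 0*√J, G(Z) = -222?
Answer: -38591/19529 ≈ -1.9761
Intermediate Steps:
g(M) = -4*M²
V(J) = 0
b(m) = 0
(38591 + b(63))/(-19307 + G(-79)) = (38591 + 0)/(-19307 - 222) = 38591/(-19529) = 38591*(-1/19529) = -38591/19529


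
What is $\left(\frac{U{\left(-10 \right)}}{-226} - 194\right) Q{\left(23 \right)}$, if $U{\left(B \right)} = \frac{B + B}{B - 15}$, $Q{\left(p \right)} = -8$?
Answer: $\frac{876896}{565} \approx 1552.0$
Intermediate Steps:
$U{\left(B \right)} = \frac{2 B}{-15 + B}$
$\left(\frac{U{\left(-10 \right)}}{-226} - 194\right) Q{\left(23 \right)} = \left(\frac{2 \left(-10\right) \frac{1}{-15 - 10}}{-226} - 194\right) \left(-8\right) = \left(2 \left(-10\right) \frac{1}{-25} \left(- \frac{1}{226}\right) - 194\right) \left(-8\right) = \left(2 \left(-10\right) \left(- \frac{1}{25}\right) \left(- \frac{1}{226}\right) - 194\right) \left(-8\right) = \left(\frac{4}{5} \left(- \frac{1}{226}\right) - 194\right) \left(-8\right) = \left(- \frac{2}{565} - 194\right) \left(-8\right) = \left(- \frac{109612}{565}\right) \left(-8\right) = \frac{876896}{565}$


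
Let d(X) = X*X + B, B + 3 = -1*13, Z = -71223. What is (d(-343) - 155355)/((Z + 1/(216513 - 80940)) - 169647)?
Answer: 5114084706/32655468509 ≈ 0.15661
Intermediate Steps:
B = -16 (B = -3 - 1*13 = -3 - 13 = -16)
d(X) = -16 + X² (d(X) = X*X - 16 = X² - 16 = -16 + X²)
(d(-343) - 155355)/((Z + 1/(216513 - 80940)) - 169647) = ((-16 + (-343)²) - 155355)/((-71223 + 1/(216513 - 80940)) - 169647) = ((-16 + 117649) - 155355)/((-71223 + 1/135573) - 169647) = (117633 - 155355)/((-71223 + 1/135573) - 169647) = -37722/(-9655915778/135573 - 169647) = -37722/(-32655468509/135573) = -37722*(-135573/32655468509) = 5114084706/32655468509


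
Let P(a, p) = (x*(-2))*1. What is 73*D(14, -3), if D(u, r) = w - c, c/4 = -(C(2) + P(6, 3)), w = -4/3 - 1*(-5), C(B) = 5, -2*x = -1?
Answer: 4307/3 ≈ 1435.7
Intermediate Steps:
x = 1/2 (x = -1/2*(-1) = 1/2 ≈ 0.50000)
P(a, p) = -1 (P(a, p) = ((1/2)*(-2))*1 = -1*1 = -1)
w = 11/3 (w = -4*1/3 + 5 = -4/3 + 5 = 11/3 ≈ 3.6667)
c = -16 (c = 4*(-(5 - 1)) = 4*(-1*4) = 4*(-4) = -16)
D(u, r) = 59/3 (D(u, r) = 11/3 - 1*(-16) = 11/3 + 16 = 59/3)
73*D(14, -3) = 73*(59/3) = 4307/3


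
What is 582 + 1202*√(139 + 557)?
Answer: 582 + 2404*√174 ≈ 32293.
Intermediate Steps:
582 + 1202*√(139 + 557) = 582 + 1202*√696 = 582 + 1202*(2*√174) = 582 + 2404*√174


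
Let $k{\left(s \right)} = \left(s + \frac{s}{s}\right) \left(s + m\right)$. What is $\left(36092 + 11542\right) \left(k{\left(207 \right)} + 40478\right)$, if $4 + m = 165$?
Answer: $5574225948$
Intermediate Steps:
$m = 161$ ($m = -4 + 165 = 161$)
$k{\left(s \right)} = \left(1 + s\right) \left(161 + s\right)$ ($k{\left(s \right)} = \left(s + \frac{s}{s}\right) \left(s + 161\right) = \left(s + 1\right) \left(161 + s\right) = \left(1 + s\right) \left(161 + s\right)$)
$\left(36092 + 11542\right) \left(k{\left(207 \right)} + 40478\right) = \left(36092 + 11542\right) \left(\left(161 + 207^{2} + 162 \cdot 207\right) + 40478\right) = 47634 \left(\left(161 + 42849 + 33534\right) + 40478\right) = 47634 \left(76544 + 40478\right) = 47634 \cdot 117022 = 5574225948$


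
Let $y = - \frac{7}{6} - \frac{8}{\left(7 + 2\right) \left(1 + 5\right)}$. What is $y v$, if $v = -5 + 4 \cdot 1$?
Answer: $\frac{71}{54} \approx 1.3148$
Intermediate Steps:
$y = - \frac{71}{54}$ ($y = \left(-7\right) \frac{1}{6} - \frac{8}{9 \cdot 6} = - \frac{7}{6} - \frac{8}{54} = - \frac{7}{6} - \frac{4}{27} = - \frac{71}{54} \approx -1.3148$)
$v = -1$ ($v = -5 + 4 = -1$)
$y v = \left(- \frac{71}{54}\right) \left(-1\right) = \frac{71}{54}$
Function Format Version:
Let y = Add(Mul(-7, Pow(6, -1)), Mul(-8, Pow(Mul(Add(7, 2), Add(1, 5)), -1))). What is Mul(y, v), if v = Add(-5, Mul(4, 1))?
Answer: Rational(71, 54) ≈ 1.3148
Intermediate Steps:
y = Rational(-71, 54) (y = Add(Mul(-7, Rational(1, 6)), Mul(-8, Pow(Mul(9, 6), -1))) = Add(Rational(-7, 6), Mul(-8, Pow(54, -1))) = Add(Rational(-7, 6), Mul(-8, Rational(1, 54))) = Add(Rational(-7, 6), Rational(-4, 27)) = Rational(-71, 54) ≈ -1.3148)
v = -1 (v = Add(-5, 4) = -1)
Mul(y, v) = Mul(Rational(-71, 54), -1) = Rational(71, 54)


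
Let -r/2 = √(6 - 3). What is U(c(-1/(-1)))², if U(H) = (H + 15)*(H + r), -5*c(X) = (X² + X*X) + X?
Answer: 1601856/625 + 62208*√3/125 ≈ 3424.9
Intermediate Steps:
r = -2*√3 (r = -2*√(6 - 3) = -2*√3 ≈ -3.4641)
c(X) = -2*X²/5 - X/5 (c(X) = -((X² + X*X) + X)/5 = -((X² + X²) + X)/5 = -(2*X² + X)/5 = -(X + 2*X²)/5 = -2*X²/5 - X/5)
U(H) = (15 + H)*(H - 2*√3) (U(H) = (H + 15)*(H - 2*√3) = (15 + H)*(H - 2*√3))
U(c(-1/(-1)))² = ((-(-1/(-1))*(1 + 2*(-1/(-1)))/5)² - 30*√3 + 15*(-(-1/(-1))*(1 + 2*(-1/(-1)))/5) - 2*(-(-1/(-1))*(1 + 2*(-1/(-1)))/5)*√3)² = ((-(-1*(-1))*(1 + 2*(-1*(-1)))/5)² - 30*√3 + 15*(-(-1*(-1))*(1 + 2*(-1*(-1)))/5) - 2*(-(-1*(-1))*(1 + 2*(-1*(-1)))/5)*√3)² = ((-⅕*1*(1 + 2*1))² - 30*√3 + 15*(-⅕*1*(1 + 2*1)) - 2*(-⅕*1*(1 + 2*1))*√3)² = ((-⅕*1*(1 + 2))² - 30*√3 + 15*(-⅕*1*(1 + 2)) - 2*(-⅕*1*(1 + 2))*√3)² = ((-⅕*1*3)² - 30*√3 + 15*(-⅕*1*3) - 2*(-⅕*1*3)*√3)² = ((-⅗)² - 30*√3 + 15*(-⅗) - 2*(-⅗)*√3)² = (9/25 - 30*√3 - 9 + 6*√3/5)² = (-216/25 - 144*√3/5)²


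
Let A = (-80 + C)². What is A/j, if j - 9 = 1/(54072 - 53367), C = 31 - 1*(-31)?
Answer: 114210/3173 ≈ 35.994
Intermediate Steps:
C = 62 (C = 31 + 31 = 62)
j = 6346/705 (j = 9 + 1/(54072 - 53367) = 9 + 1/705 = 6346/705 ≈ 9.0014)
A = 324 (A = (-80 + 62)² = (-18)² = 324)
A/j = 324/(6346/705) = 324*(705/6346) = 114210/3173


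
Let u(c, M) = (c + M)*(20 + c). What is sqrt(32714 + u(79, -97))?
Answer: 2*sqrt(7733) ≈ 175.88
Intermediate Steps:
u(c, M) = (20 + c)*(M + c) (u(c, M) = (M + c)*(20 + c) = (20 + c)*(M + c))
sqrt(32714 + u(79, -97)) = sqrt(32714 + (79**2 + 20*(-97) + 20*79 - 97*79)) = sqrt(32714 + (6241 - 1940 + 1580 - 7663)) = sqrt(32714 - 1782) = sqrt(30932) = 2*sqrt(7733)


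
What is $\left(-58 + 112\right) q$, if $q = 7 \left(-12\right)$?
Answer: $-4536$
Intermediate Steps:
$q = -84$
$\left(-58 + 112\right) q = \left(-58 + 112\right) \left(-84\right) = 54 \left(-84\right) = -4536$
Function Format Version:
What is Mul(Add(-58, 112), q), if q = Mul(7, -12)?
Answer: -4536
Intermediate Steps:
q = -84
Mul(Add(-58, 112), q) = Mul(Add(-58, 112), -84) = Mul(54, -84) = -4536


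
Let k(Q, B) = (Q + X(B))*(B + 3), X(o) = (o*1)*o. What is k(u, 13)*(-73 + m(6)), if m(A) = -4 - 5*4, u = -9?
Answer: -248320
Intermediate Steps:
X(o) = o² (X(o) = o*o = o²)
m(A) = -24 (m(A) = -4 - 20 = -24)
k(Q, B) = (3 + B)*(Q + B²) (k(Q, B) = (Q + B²)*(B + 3) = (Q + B²)*(3 + B) = (3 + B)*(Q + B²))
k(u, 13)*(-73 + m(6)) = (13³ + 3*(-9) + 3*13² + 13*(-9))*(-73 - 24) = (2197 - 27 + 3*169 - 117)*(-97) = (2197 - 27 + 507 - 117)*(-97) = 2560*(-97) = -248320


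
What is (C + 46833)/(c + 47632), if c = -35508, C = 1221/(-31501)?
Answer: 52688754/13639933 ≈ 3.8628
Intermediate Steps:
C = -1221/31501 (C = 1221*(-1/31501) = -1221/31501 ≈ -0.038761)
(C + 46833)/(c + 47632) = (-1221/31501 + 46833)/(-35508 + 47632) = (1475285112/31501)/12124 = (1475285112/31501)*(1/12124) = 52688754/13639933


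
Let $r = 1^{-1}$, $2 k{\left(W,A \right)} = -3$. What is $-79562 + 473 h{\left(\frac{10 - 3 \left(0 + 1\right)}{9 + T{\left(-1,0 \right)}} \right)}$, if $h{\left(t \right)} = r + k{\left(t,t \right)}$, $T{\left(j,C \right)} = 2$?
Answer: $- \frac{159597}{2} \approx -79799.0$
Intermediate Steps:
$k{\left(W,A \right)} = - \frac{3}{2}$ ($k{\left(W,A \right)} = \frac{1}{2} \left(-3\right) = - \frac{3}{2}$)
$r = 1$
$h{\left(t \right)} = - \frac{1}{2}$ ($h{\left(t \right)} = 1 - \frac{3}{2} = - \frac{1}{2}$)
$-79562 + 473 h{\left(\frac{10 - 3 \left(0 + 1\right)}{9 + T{\left(-1,0 \right)}} \right)} = -79562 + 473 \left(- \frac{1}{2}\right) = -79562 - \frac{473}{2} = - \frac{159597}{2}$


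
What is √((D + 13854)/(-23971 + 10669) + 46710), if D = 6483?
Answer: √918305170674/4434 ≈ 216.12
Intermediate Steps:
√((D + 13854)/(-23971 + 10669) + 46710) = √((6483 + 13854)/(-23971 + 10669) + 46710) = √(20337/(-13302) + 46710) = √(20337*(-1/13302) + 46710) = √(-6779/4434 + 46710) = √(207105361/4434) = √918305170674/4434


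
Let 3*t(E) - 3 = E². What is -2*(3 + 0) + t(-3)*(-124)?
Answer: -502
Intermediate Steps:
t(E) = 1 + E²/3
-2*(3 + 0) + t(-3)*(-124) = -2*(3 + 0) + (1 + (⅓)*(-3)²)*(-124) = -2*3 + (1 + (⅓)*9)*(-124) = -6 + (1 + 3)*(-124) = -6 + 4*(-124) = -6 - 496 = -502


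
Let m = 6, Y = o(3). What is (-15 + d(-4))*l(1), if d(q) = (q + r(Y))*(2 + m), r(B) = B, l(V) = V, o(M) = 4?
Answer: -15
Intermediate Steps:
Y = 4
d(q) = 32 + 8*q (d(q) = (q + 4)*(2 + 6) = (4 + q)*8 = 32 + 8*q)
(-15 + d(-4))*l(1) = (-15 + (32 + 8*(-4)))*1 = (-15 + (32 - 32))*1 = (-15 + 0)*1 = -15*1 = -15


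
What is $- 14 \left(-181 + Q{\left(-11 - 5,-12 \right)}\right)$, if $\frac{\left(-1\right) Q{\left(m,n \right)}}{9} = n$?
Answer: $1022$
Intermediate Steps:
$Q{\left(m,n \right)} = - 9 n$
$- 14 \left(-181 + Q{\left(-11 - 5,-12 \right)}\right) = - 14 \left(-181 - -108\right) = - 14 \left(-181 + 108\right) = \left(-14\right) \left(-73\right) = 1022$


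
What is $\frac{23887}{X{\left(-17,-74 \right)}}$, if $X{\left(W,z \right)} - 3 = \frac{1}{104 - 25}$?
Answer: $\frac{1887073}{238} \approx 7928.9$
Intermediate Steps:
$X{\left(W,z \right)} = \frac{238}{79}$ ($X{\left(W,z \right)} = 3 + \frac{1}{104 - 25} = 3 + \frac{1}{79} = \frac{238}{79}$)
$\frac{23887}{X{\left(-17,-74 \right)}} = \frac{23887}{\frac{238}{79}} = 23887 \cdot \frac{79}{238} = \frac{1887073}{238}$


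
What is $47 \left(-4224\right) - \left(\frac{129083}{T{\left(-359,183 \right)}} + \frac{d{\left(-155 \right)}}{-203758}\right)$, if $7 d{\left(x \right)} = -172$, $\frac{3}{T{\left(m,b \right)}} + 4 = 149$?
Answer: $- \frac{13772852177965}{2139459} \approx -6.4375 \cdot 10^{6}$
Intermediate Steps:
$T{\left(m,b \right)} = \frac{3}{145}$ ($T{\left(m,b \right)} = \frac{3}{-4 + 149} = \frac{3}{145}$)
$d{\left(x \right)} = - \frac{172}{7}$ ($d{\left(x \right)} = \frac{1}{7} \left(-172\right) = - \frac{172}{7}$)
$47 \left(-4224\right) - \left(\frac{129083}{T{\left(-359,183 \right)}} + \frac{d{\left(-155 \right)}}{-203758}\right) = 47 \left(-4224\right) - \left(\frac{129083}{\frac{3}{145}} - \frac{172}{7 \left(-203758\right)}\right) = -198528 - \left(129083 \cdot \frac{145}{3} - - \frac{86}{713153}\right) = -198528 - \left(\frac{18717035}{3} + \frac{86}{713153}\right) = -198528 - \frac{13348109661613}{2139459} = - \frac{13772852177965}{2139459}$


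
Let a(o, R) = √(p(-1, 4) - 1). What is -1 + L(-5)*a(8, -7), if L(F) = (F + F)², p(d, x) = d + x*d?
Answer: -1 + 100*I*√6 ≈ -1.0 + 244.95*I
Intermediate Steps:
p(d, x) = d + d*x
L(F) = 4*F² (L(F) = (2*F)² = 4*F²)
a(o, R) = I*√6 (a(o, R) = √(-(1 + 4) - 1) = √(-1*5 - 1) = √(-5 - 1) = √(-6) = I*√6)
-1 + L(-5)*a(8, -7) = -1 + (4*(-5)²)*(I*√6) = -1 + (4*25)*(I*√6) = -1 + 100*(I*√6) = -1 + 100*I*√6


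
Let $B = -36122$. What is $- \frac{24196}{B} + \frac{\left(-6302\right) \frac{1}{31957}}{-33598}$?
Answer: $\frac{6494815499225}{9695969158223} \approx 0.66985$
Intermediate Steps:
$- \frac{24196}{B} + \frac{\left(-6302\right) \frac{1}{31957}}{-33598} = - \frac{24196}{-36122} + \frac{\left(-6302\right) \frac{1}{31957}}{-33598} = \left(-24196\right) \left(- \frac{1}{36122}\right) + \left(-6302\right) \frac{1}{31957} \left(- \frac{1}{33598}\right) = \frac{12098}{18061} - - \frac{3151}{536845643} = \frac{12098}{18061} + \frac{3151}{536845643} = \frac{6494815499225}{9695969158223}$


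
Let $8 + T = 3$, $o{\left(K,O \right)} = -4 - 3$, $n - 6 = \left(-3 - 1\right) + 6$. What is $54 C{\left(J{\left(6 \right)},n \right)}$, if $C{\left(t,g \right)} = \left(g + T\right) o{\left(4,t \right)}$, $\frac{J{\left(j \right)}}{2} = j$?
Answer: $-1134$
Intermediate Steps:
$J{\left(j \right)} = 2 j$
$n = 8$ ($n = 6 + \left(\left(-3 - 1\right) + 6\right) = 6 + \left(-4 + 6\right) = 6 + 2 = 8$)
$o{\left(K,O \right)} = -7$ ($o{\left(K,O \right)} = -4 - 3 = -7$)
$T = -5$ ($T = -8 + 3 = -5$)
$C{\left(t,g \right)} = 35 - 7 g$ ($C{\left(t,g \right)} = \left(g - 5\right) \left(-7\right) = \left(-5 + g\right) \left(-7\right) = 35 - 7 g$)
$54 C{\left(J{\left(6 \right)},n \right)} = 54 \left(35 - 56\right) = 54 \left(-21\right) = -1134$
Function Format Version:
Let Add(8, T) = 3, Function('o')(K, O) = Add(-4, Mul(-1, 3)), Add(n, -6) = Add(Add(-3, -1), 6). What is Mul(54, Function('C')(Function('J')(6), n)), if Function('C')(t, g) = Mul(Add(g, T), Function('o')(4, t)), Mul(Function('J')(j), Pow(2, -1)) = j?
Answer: -1134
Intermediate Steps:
Function('J')(j) = Mul(2, j)
n = 8 (n = Add(6, Add(Add(-3, -1), 6)) = Add(6, Add(-4, 6)) = Add(6, 2) = 8)
Function('o')(K, O) = -7 (Function('o')(K, O) = Add(-4, -3) = -7)
T = -5 (T = Add(-8, 3) = -5)
Function('C')(t, g) = Add(35, Mul(-7, g)) (Function('C')(t, g) = Mul(Add(g, -5), -7) = Mul(Add(-5, g), -7) = Add(35, Mul(-7, g)))
Mul(54, Function('C')(Function('J')(6), n)) = Mul(54, Add(35, Mul(-7, 8))) = Mul(54, Add(35, -56)) = Mul(54, -21) = -1134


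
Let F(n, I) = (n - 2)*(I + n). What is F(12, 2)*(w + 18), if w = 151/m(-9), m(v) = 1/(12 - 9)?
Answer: 65940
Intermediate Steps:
m(v) = 1/3
F(n, I) = (-2 + n)*(I + n)
w = 453 (w = 151/(1/3) = 151*3 = 453)
F(12, 2)*(w + 18) = (12**2 - 2*2 - 2*12 + 2*12)*(453 + 18) = (144 - 4 - 24 + 24)*471 = 140*471 = 65940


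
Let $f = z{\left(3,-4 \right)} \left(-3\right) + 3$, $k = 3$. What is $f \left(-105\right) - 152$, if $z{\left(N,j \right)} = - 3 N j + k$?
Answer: $11818$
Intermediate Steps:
$z{\left(N,j \right)} = 3 - 3 N j$ ($z{\left(N,j \right)} = - 3 N j + 3 = 3 - 3 N j$)
$f = -114$ ($f = \left(3 - 9 \left(-4\right)\right) \left(-3\right) + 3 = \left(3 + 36\right) \left(-3\right) + 3 = 39 \left(-3\right) + 3 = -117 + 3 = -114$)
$f \left(-105\right) - 152 = \left(-114\right) \left(-105\right) - 152 = 11970 - 152 = 11818$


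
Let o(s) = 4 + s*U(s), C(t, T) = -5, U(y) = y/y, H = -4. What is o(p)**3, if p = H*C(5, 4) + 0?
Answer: 13824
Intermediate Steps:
U(y) = 1
p = 20 (p = -4*(-5) + 0 = 20 + 0 = 20)
o(s) = 4 + s (o(s) = 4 + s*1 = 4 + s)
o(p)**3 = (4 + 20)**3 = 24**3 = 13824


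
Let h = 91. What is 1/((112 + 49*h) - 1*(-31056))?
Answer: 1/35627 ≈ 2.8069e-5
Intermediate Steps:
1/((112 + 49*h) - 1*(-31056)) = 1/((112 + 49*91) - 1*(-31056)) = 1/((112 + 4459) + 31056) = 1/(4571 + 31056) = 1/35627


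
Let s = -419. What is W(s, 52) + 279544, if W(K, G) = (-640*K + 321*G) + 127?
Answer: 564523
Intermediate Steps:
W(K, G) = 127 - 640*K + 321*G
W(s, 52) + 279544 = (127 - 640*(-419) + 321*52) + 279544 = (127 + 268160 + 16692) + 279544 = 284979 + 279544 = 564523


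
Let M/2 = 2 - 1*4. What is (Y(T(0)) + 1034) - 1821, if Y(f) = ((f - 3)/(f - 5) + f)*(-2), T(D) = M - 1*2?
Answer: -8543/11 ≈ -776.64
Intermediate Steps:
M = -4 (M = 2*(2 - 1*4) = 2*(2 - 4) = 2*(-2) = -4)
T(D) = -6 (T(D) = -4 - 1*2 = -4 - 2 = -6)
Y(f) = -2*f - 2*(-3 + f)/(-5 + f) (Y(f) = ((-3 + f)/(-5 + f) + f)*(-2) = (f + (-3 + f)/(-5 + f))*(-2) = -2*f - 2*(-3 + f)/(-5 + f))
(Y(T(0)) + 1034) - 1821 = (2*(3 - 1*(-6)² + 4*(-6))/(-5 - 6) + 1034) - 1821 = (2*(3 - 1*36 - 24)/(-11) + 1034) - 1821 = (2*(-1/11)*(3 - 36 - 24) + 1034) - 1821 = (2*(-1/11)*(-57) + 1034) - 1821 = (114/11 + 1034) - 1821 = 11488/11 - 1821 = -8543/11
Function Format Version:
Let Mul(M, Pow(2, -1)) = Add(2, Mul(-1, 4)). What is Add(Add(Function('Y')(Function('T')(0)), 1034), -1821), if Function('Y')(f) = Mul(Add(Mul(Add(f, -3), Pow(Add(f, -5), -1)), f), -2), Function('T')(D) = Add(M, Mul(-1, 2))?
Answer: Rational(-8543, 11) ≈ -776.64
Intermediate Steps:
M = -4 (M = Mul(2, Add(2, Mul(-1, 4))) = Mul(2, Add(2, -4)) = Mul(2, -2) = -4)
Function('T')(D) = -6 (Function('T')(D) = Add(-4, Mul(-1, 2)) = Add(-4, -2) = -6)
Function('Y')(f) = Add(Mul(-2, f), Mul(-2, Pow(Add(-5, f), -1), Add(-3, f))) (Function('Y')(f) = Mul(Add(Mul(Add(-3, f), Pow(Add(-5, f), -1)), f), -2) = Mul(Add(Mul(Pow(Add(-5, f), -1), Add(-3, f)), f), -2) = Mul(Add(f, Mul(Pow(Add(-5, f), -1), Add(-3, f))), -2) = Add(Mul(-2, f), Mul(-2, Pow(Add(-5, f), -1), Add(-3, f))))
Add(Add(Function('Y')(Function('T')(0)), 1034), -1821) = Add(Add(Mul(2, Pow(Add(-5, -6), -1), Add(3, Mul(-1, Pow(-6, 2)), Mul(4, -6))), 1034), -1821) = Add(Add(Mul(2, Pow(-11, -1), Add(3, Mul(-1, 36), -24)), 1034), -1821) = Add(Add(Mul(2, Rational(-1, 11), Add(3, -36, -24)), 1034), -1821) = Add(Add(Mul(2, Rational(-1, 11), -57), 1034), -1821) = Add(Add(Rational(114, 11), 1034), -1821) = Add(Rational(11488, 11), -1821) = Rational(-8543, 11)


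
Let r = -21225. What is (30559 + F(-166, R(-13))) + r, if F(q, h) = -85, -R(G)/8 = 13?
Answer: 9249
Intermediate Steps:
R(G) = -104 (R(G) = -8*13 = -104)
(30559 + F(-166, R(-13))) + r = (30559 - 85) - 21225 = 30474 - 21225 = 9249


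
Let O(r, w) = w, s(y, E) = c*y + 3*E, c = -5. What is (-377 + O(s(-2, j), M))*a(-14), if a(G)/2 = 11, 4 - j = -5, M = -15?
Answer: -8624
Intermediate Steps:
j = 9 (j = 4 - 1*(-5) = 4 + 5 = 9)
s(y, E) = -5*y + 3*E
a(G) = 22 (a(G) = 2*11 = 22)
(-377 + O(s(-2, j), M))*a(-14) = (-377 - 15)*22 = -392*22 = -8624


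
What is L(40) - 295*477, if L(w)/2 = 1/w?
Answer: -2814299/20 ≈ -1.4072e+5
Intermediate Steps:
L(w) = 2/w
L(40) - 295*477 = 2/40 - 295*477 = 2*(1/40) - 140715 = 1/20 - 140715 = -2814299/20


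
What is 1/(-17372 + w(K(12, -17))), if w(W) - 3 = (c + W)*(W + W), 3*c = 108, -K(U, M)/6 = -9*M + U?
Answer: 1/1871551 ≈ 5.3432e-7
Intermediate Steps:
K(U, M) = -6*U + 54*M (K(U, M) = -6*(-9*M + U) = -6*(U - 9*M) = -6*U + 54*M)
c = 36 (c = (⅓)*108 = 36)
w(W) = 3 + 2*W*(36 + W) (w(W) = 3 + (36 + W)*(W + W) = 3 + (36 + W)*(2*W) = 3 + 2*W*(36 + W))
1/(-17372 + w(K(12, -17))) = 1/(-17372 + (3 + 2*(-6*12 + 54*(-17))² + 72*(-6*12 + 54*(-17)))) = 1/(-17372 + (3 + 2*(-72 - 918)² + 72*(-72 - 918))) = 1/(-17372 + (3 + 2*(-990)² + 72*(-990))) = 1/(-17372 + (3 + 2*980100 - 71280)) = 1/(-17372 + (3 + 1960200 - 71280)) = 1/(-17372 + 1888923) = 1/1871551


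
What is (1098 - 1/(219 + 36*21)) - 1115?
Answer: -16576/975 ≈ -17.001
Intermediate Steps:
(1098 - 1/(219 + 36*21)) - 1115 = (1098 - 1/(219 + 756)) - 1115 = (1098 - 1/975) - 1115 = 1070549/975 - 1115 = -16576/975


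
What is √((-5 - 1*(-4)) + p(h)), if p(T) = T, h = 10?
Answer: 3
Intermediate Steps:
√((-5 - 1*(-4)) + p(h)) = √((-5 - 1*(-4)) + 10) = √((-5 + 4) + 10) = √(-1 + 10) = √9 = 3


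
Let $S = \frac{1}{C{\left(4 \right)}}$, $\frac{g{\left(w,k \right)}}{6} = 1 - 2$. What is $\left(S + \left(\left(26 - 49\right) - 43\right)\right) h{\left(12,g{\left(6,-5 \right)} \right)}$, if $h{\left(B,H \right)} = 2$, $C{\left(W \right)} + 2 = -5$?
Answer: $- \frac{926}{7} \approx -132.29$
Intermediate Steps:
$C{\left(W \right)} = -7$ ($C{\left(W \right)} = -2 - 5 = -7$)
$g{\left(w,k \right)} = -6$ ($g{\left(w,k \right)} = 6 \left(1 - 2\right) = 6 \left(-1\right) = -6$)
$S = - \frac{1}{7}$ ($S = \frac{1}{-7} = - \frac{1}{7} \approx -0.14286$)
$\left(S + \left(\left(26 - 49\right) - 43\right)\right) h{\left(12,g{\left(6,-5 \right)} \right)} = \left(- \frac{1}{7} + \left(\left(26 - 49\right) - 43\right)\right) 2 = \left(- \frac{1}{7} - 66\right) 2 = \left(- \frac{463}{7}\right) 2 = - \frac{926}{7}$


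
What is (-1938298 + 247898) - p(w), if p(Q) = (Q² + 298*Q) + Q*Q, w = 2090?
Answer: -11049420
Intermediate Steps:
p(Q) = 2*Q² + 298*Q (p(Q) = (Q² + 298*Q) + Q² = 2*Q² + 298*Q)
(-1938298 + 247898) - p(w) = (-1938298 + 247898) - 2*2090*(149 + 2090) = -1690400 - 2*2090*2239 = -1690400 - 1*9359020 = -1690400 - 9359020 = -11049420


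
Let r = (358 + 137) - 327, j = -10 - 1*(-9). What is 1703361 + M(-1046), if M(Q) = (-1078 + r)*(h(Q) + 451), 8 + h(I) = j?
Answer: 1301141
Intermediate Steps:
j = -1 (j = -10 + 9 = -1)
r = 168 (r = 495 - 327 = 168)
h(I) = -9 (h(I) = -8 - 1 = -9)
M(Q) = -402220 (M(Q) = (-1078 + 168)*(-9 + 451) = -910*442 = -402220)
1703361 + M(-1046) = 1703361 - 402220 = 1301141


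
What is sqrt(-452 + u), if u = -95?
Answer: I*sqrt(547) ≈ 23.388*I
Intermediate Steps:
sqrt(-452 + u) = sqrt(-452 - 95) = sqrt(-547) = I*sqrt(547)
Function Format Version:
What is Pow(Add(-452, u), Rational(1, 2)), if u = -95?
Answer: Mul(I, Pow(547, Rational(1, 2))) ≈ Mul(23.388, I)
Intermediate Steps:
Pow(Add(-452, u), Rational(1, 2)) = Pow(Add(-452, -95), Rational(1, 2)) = Pow(-547, Rational(1, 2)) = Mul(I, Pow(547, Rational(1, 2)))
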